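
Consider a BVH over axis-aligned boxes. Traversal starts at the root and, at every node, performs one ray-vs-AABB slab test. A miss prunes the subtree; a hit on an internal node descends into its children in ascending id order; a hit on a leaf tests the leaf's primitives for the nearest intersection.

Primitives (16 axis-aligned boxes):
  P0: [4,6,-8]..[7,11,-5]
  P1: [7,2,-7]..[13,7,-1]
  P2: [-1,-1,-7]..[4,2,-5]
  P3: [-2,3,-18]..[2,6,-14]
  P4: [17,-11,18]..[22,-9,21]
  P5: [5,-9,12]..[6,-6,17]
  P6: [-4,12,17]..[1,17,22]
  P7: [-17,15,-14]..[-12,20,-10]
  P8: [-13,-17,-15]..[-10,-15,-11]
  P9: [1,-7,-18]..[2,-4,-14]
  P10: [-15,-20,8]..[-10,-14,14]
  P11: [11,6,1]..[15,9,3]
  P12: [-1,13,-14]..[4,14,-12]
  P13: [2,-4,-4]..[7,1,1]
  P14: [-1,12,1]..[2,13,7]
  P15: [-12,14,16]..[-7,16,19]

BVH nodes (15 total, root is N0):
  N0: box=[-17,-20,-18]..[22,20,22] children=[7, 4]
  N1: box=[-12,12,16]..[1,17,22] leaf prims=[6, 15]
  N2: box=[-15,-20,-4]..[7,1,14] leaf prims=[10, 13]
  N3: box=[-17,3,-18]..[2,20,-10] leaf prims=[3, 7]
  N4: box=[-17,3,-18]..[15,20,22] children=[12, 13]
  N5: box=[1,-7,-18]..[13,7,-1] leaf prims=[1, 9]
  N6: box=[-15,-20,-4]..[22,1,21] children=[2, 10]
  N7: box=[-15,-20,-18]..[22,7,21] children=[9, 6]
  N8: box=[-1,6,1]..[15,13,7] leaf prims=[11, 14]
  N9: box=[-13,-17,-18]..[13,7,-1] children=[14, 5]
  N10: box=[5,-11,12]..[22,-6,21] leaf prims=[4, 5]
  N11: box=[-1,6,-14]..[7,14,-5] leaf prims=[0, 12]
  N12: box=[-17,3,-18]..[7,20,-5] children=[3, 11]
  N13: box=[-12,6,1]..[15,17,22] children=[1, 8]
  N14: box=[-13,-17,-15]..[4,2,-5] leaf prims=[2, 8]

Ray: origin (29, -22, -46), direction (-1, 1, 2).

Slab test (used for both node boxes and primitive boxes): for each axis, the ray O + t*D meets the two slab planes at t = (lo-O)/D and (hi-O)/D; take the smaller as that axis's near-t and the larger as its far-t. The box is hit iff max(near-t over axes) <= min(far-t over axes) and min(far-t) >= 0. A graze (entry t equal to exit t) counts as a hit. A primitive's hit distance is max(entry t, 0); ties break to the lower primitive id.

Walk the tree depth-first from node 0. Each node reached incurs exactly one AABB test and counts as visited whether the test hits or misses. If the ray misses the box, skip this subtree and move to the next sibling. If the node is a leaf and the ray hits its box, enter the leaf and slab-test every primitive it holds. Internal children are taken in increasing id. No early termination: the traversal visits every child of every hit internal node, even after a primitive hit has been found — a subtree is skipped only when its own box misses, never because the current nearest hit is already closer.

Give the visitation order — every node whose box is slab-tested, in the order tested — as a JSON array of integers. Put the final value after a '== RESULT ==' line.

Trace the traversal:
N0 x:[7,46] y:[2,42] z:[14,34] -> hit [14,34], descend [4, 7]
  N4 x:[14,46] y:[25,42] z:[14,34] -> hit [25,34], descend [12, 13]
    N12 x:[22,46] y:[25,42] z:[14,41/2] -> miss, prune
    N13 x:[14,41] y:[28,39] z:[47/2,34] -> hit [28,34], descend [1, 8]
      N1 x:[28,41] y:[34,39] z:[31,34] -> hit [34,34] leaf, test {P6(miss), P15(miss)}
      N8 x:[14,30] y:[28,35] z:[47/2,53/2] -> miss, prune
  N7 x:[7,44] y:[2,29] z:[14,67/2] -> hit [14,29], descend [6, 9]
    N6 x:[7,44] y:[2,23] z:[21,67/2] -> hit [21,23], descend [2, 10]
      N2 x:[22,44] y:[2,23] z:[21,30] -> hit [22,23] leaf, test {P10(miss), P13@t=22}
      N10 x:[7,24] y:[11,16] z:[29,67/2] -> miss, prune
    N9 x:[16,42] y:[5,29] z:[14,45/2] -> hit [16,45/2], descend [5, 14]
      N5 x:[16,28] y:[15,29] z:[14,45/2] -> hit [16,45/2] leaf, test {P1(miss), P9(miss)}
      N14 x:[25,42] y:[5,24] z:[31/2,41/2] -> miss, prune

Visited [0, 4, 12, 13, 1, 8, 7, 6, 2, 10, 9, 5, 14]. Tests: 13 box, 3 leaf. Nearest: P13.

== RESULT ==
[0, 4, 12, 13, 1, 8, 7, 6, 2, 10, 9, 5, 14]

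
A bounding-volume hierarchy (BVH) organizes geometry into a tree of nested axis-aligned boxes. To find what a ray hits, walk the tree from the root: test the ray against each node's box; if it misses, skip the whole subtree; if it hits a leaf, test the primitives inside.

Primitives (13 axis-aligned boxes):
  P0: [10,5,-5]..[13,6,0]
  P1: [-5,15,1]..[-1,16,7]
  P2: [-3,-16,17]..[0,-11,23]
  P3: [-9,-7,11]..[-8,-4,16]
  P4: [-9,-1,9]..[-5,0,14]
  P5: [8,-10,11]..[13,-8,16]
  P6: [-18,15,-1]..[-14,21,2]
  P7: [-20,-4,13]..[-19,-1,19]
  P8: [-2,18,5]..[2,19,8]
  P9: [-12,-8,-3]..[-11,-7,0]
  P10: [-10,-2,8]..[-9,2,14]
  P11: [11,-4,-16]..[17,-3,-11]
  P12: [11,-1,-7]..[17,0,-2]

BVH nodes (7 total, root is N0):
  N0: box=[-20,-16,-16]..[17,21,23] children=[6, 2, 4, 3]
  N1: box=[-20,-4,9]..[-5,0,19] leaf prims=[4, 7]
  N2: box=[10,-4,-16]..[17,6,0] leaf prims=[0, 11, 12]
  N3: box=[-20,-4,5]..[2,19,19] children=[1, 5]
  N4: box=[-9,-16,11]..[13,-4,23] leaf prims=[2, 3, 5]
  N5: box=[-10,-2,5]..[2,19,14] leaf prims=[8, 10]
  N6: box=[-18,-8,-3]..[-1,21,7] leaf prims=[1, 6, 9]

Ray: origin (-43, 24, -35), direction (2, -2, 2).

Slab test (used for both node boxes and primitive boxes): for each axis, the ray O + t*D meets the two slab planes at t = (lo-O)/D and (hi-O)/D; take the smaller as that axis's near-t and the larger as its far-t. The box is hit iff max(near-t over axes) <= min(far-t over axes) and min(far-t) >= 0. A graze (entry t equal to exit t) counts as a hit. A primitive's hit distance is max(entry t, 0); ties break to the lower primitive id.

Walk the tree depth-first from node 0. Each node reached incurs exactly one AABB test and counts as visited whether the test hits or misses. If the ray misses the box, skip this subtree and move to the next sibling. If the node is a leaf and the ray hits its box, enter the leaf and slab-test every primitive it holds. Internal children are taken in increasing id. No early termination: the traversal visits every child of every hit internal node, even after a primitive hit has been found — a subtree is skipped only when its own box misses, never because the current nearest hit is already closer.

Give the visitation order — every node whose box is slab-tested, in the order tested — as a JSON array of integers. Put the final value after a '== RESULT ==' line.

Walk:
N0 x:[23/2,30] y:[3/2,20] z:[19/2,29] -> hit [23/2,20], descend [2, 3, 4, 6]
  N2 x:[53/2,30] y:[9,14] z:[19/2,35/2] -> miss, prune
  N3 x:[23/2,45/2] y:[5/2,14] z:[20,27] -> miss, prune
  N4 x:[17,28] y:[14,20] z:[23,29] -> miss, prune
  N6 x:[25/2,21] y:[3/2,16] z:[16,21] -> hit [16,16] leaf, test {P1(miss), P6(miss), P9@t=16}

Summary -> nodes [0, 2, 3, 4, 6]; box-tests=5; leaf-entries=1; first=P9

== RESULT ==
[0, 2, 3, 4, 6]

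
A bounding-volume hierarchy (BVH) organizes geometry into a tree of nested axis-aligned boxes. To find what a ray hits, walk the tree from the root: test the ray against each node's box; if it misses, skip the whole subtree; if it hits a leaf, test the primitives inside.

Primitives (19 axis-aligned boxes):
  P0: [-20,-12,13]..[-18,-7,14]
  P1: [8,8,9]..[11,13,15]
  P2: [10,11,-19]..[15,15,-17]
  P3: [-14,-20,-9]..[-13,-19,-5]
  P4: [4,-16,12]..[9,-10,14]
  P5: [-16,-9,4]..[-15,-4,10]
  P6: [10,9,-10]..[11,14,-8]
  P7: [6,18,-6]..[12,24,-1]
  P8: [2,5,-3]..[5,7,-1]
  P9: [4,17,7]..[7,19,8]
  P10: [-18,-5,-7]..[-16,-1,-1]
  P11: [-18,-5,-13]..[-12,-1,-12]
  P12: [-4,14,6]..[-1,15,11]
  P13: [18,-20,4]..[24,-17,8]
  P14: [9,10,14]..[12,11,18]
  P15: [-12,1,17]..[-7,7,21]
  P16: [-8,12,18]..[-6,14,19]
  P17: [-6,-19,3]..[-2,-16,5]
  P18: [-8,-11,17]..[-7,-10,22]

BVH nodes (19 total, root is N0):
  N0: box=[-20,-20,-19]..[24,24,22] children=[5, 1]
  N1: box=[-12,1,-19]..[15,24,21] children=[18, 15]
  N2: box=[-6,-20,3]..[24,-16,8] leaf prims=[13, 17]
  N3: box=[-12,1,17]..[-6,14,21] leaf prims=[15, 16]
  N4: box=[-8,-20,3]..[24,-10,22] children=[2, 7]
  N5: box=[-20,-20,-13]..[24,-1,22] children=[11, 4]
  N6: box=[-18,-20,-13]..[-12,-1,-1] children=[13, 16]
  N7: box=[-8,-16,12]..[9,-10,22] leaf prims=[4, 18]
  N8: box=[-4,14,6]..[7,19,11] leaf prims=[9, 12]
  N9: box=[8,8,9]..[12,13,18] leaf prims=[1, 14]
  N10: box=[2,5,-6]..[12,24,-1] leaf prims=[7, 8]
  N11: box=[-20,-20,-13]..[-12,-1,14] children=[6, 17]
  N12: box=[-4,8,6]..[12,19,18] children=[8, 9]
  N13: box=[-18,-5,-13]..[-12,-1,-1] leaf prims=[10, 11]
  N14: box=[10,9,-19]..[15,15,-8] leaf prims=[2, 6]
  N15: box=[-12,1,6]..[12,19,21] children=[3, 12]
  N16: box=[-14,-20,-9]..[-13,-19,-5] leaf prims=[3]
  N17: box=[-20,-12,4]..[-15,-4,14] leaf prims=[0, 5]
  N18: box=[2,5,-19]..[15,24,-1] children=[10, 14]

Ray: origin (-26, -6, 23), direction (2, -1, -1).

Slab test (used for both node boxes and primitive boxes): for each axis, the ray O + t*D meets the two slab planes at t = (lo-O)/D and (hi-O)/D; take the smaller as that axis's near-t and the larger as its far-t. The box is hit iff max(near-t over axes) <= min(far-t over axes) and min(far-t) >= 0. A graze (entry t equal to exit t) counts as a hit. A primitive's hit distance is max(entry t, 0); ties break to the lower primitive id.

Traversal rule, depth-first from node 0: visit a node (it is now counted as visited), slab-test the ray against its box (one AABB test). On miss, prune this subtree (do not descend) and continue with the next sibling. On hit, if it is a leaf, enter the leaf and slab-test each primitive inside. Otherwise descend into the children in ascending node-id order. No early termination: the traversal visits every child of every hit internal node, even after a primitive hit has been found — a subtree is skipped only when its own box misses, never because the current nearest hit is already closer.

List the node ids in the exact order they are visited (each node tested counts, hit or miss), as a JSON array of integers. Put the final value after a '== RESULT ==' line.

Traverse from the root:
N0 x:[3,25] y:[-30,14] z:[1,42] -> hit [3,14], descend [1, 5]
  N1 x:[7,41/2] y:[-30,-7] z:[2,42] -> miss, prune
  N5 x:[3,25] y:[-5,14] z:[1,36] -> hit [3,14], descend [4, 11]
    N4 x:[9,25] y:[4,14] z:[1,20] -> hit [9,14], descend [2, 7]
      N2 x:[10,25] y:[10,14] z:[15,20] -> miss, prune
      N7 x:[9,35/2] y:[4,10] z:[1,11] -> hit [9,10] leaf, test {P4(miss), P18(miss)}
    N11 x:[3,7] y:[-5,14] z:[9,36] -> miss, prune

7 AABB tests over nodes [0, 1, 5, 4, 2, 7, 11]; 1 leaf entered; closest miss.

== RESULT ==
[0, 1, 5, 4, 2, 7, 11]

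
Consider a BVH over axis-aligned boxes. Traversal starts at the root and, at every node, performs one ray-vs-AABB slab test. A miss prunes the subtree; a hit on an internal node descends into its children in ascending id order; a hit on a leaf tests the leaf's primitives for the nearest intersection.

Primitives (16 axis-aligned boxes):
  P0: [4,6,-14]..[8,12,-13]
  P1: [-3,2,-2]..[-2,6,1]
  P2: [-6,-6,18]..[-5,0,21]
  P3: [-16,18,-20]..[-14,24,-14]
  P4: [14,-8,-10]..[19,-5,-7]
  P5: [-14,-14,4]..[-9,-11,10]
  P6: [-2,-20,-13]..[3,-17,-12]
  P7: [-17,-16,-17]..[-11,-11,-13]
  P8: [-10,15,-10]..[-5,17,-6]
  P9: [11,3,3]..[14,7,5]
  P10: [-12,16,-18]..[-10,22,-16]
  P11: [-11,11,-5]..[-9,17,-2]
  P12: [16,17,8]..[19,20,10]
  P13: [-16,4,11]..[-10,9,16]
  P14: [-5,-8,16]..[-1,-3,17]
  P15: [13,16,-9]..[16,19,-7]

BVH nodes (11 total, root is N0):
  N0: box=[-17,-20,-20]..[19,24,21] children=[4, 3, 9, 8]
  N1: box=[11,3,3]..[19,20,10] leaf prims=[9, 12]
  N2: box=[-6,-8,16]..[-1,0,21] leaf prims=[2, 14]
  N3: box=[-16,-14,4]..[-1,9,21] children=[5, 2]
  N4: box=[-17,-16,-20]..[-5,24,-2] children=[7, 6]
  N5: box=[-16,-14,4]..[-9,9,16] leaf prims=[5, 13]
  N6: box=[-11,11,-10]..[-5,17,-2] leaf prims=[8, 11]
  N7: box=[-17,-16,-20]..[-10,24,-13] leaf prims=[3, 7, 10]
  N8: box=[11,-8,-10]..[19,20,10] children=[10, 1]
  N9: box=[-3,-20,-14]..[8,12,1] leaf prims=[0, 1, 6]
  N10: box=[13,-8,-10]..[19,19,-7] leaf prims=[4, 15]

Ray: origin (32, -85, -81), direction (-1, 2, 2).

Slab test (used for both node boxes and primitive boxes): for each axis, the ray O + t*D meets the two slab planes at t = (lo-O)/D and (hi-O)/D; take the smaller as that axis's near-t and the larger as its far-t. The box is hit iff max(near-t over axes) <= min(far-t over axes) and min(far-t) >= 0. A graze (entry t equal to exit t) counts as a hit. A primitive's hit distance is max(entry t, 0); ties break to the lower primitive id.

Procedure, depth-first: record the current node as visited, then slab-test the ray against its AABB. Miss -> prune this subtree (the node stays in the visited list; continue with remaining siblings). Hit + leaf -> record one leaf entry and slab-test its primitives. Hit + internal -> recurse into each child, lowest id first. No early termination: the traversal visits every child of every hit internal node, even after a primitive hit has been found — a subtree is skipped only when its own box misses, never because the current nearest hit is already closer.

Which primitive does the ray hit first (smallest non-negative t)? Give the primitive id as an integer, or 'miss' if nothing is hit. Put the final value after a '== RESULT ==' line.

Trace the traversal:
N0 x:[13,49] y:[65/2,109/2] z:[61/2,51] -> hit [65/2,49], descend [3, 4, 8, 9]
  N3 x:[33,48] y:[71/2,47] z:[85/2,51] -> hit [85/2,47], descend [2, 5]
    N2 x:[33,38] y:[77/2,85/2] z:[97/2,51] -> miss, prune
    N5 x:[41,48] y:[71/2,47] z:[85/2,97/2] -> hit [85/2,47] leaf, test {P5(miss), P13@t=46}
  N4 x:[37,49] y:[69/2,109/2] z:[61/2,79/2] -> hit [37,79/2], descend [6, 7]
    N6 x:[37,43] y:[48,51] z:[71/2,79/2] -> miss, prune
    N7 x:[42,49] y:[69/2,109/2] z:[61/2,34] -> miss, prune
  N8 x:[13,21] y:[77/2,105/2] z:[71/2,91/2] -> miss, prune
  N9 x:[24,35] y:[65/2,97/2] z:[67/2,41] -> hit [67/2,35] leaf, test {P0(miss), P1(miss), P6@t=34}

order=[0, 3, 2, 5, 4, 6, 7, 8, 9]  |boxes|=9  |leaves|=2  hit=P6

== RESULT ==
6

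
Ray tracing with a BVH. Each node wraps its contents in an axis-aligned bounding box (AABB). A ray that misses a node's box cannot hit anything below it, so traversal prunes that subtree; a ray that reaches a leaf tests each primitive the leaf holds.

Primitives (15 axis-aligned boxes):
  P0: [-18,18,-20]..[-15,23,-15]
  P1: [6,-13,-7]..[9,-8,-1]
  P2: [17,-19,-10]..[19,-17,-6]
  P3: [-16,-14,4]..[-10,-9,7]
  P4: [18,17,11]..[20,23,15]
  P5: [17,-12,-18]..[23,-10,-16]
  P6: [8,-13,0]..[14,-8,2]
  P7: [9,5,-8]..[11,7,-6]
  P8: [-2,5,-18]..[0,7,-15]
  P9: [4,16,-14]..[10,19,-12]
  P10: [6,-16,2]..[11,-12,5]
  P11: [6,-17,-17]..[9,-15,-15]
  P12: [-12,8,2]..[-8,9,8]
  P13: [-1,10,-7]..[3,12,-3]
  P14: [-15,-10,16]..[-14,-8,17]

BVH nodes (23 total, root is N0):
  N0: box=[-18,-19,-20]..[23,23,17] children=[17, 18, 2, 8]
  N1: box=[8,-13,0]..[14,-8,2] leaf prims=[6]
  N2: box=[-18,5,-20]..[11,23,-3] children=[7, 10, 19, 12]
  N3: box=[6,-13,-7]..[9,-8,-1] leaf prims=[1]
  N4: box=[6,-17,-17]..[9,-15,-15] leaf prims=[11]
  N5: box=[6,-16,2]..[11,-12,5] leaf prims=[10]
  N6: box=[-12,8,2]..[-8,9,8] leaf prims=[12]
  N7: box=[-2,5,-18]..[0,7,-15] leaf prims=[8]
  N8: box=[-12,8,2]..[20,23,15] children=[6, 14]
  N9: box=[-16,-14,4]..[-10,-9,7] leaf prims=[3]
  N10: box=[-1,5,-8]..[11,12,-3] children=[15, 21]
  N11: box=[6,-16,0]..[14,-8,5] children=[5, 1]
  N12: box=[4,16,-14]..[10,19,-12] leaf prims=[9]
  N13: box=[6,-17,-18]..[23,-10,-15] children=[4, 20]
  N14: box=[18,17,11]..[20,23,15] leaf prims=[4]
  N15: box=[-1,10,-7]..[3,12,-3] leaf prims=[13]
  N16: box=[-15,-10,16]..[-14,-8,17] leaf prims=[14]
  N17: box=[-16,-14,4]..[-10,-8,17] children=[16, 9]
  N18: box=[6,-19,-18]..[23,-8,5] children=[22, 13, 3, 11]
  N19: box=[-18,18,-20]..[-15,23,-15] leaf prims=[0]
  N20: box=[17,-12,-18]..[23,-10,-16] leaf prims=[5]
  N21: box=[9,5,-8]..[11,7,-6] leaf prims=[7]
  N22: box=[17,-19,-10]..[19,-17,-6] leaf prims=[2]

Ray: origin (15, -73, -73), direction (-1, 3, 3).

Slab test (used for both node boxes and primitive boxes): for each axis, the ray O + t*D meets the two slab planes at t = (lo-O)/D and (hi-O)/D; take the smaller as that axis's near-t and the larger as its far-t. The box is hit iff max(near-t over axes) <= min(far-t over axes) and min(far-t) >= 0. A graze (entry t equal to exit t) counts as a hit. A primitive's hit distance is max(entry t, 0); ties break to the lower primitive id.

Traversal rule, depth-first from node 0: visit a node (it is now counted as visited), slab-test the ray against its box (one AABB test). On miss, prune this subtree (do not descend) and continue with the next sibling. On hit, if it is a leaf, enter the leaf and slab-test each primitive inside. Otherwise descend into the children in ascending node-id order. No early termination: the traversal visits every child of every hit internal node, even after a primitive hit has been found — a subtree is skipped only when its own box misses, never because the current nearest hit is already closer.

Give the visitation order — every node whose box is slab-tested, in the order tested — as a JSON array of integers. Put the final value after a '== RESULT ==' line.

Walk:
N0 x:[-8,33] y:[18,32] z:[53/3,30] -> hit [18,30], descend [2, 8, 17, 18]
  N2 x:[4,33] y:[26,32] z:[53/3,70/3] -> miss, prune
  N8 x:[-5,27] y:[27,32] z:[25,88/3] -> hit [27,27], descend [6, 14]
    N6 x:[23,27] y:[27,82/3] z:[25,27] -> hit [27,27] leaf, test {P12@t=27}
    N14 x:[-5,-3] y:[30,32] z:[28,88/3] -> miss, prune
  N17 x:[25,31] y:[59/3,65/3] z:[77/3,30] -> miss, prune
  N18 x:[-8,9] y:[18,65/3] z:[55/3,26] -> miss, prune

Visited [0, 2, 8, 6, 14, 17, 18]. Tests: 7 box, 1 leaf. Nearest: P12.

== RESULT ==
[0, 2, 8, 6, 14, 17, 18]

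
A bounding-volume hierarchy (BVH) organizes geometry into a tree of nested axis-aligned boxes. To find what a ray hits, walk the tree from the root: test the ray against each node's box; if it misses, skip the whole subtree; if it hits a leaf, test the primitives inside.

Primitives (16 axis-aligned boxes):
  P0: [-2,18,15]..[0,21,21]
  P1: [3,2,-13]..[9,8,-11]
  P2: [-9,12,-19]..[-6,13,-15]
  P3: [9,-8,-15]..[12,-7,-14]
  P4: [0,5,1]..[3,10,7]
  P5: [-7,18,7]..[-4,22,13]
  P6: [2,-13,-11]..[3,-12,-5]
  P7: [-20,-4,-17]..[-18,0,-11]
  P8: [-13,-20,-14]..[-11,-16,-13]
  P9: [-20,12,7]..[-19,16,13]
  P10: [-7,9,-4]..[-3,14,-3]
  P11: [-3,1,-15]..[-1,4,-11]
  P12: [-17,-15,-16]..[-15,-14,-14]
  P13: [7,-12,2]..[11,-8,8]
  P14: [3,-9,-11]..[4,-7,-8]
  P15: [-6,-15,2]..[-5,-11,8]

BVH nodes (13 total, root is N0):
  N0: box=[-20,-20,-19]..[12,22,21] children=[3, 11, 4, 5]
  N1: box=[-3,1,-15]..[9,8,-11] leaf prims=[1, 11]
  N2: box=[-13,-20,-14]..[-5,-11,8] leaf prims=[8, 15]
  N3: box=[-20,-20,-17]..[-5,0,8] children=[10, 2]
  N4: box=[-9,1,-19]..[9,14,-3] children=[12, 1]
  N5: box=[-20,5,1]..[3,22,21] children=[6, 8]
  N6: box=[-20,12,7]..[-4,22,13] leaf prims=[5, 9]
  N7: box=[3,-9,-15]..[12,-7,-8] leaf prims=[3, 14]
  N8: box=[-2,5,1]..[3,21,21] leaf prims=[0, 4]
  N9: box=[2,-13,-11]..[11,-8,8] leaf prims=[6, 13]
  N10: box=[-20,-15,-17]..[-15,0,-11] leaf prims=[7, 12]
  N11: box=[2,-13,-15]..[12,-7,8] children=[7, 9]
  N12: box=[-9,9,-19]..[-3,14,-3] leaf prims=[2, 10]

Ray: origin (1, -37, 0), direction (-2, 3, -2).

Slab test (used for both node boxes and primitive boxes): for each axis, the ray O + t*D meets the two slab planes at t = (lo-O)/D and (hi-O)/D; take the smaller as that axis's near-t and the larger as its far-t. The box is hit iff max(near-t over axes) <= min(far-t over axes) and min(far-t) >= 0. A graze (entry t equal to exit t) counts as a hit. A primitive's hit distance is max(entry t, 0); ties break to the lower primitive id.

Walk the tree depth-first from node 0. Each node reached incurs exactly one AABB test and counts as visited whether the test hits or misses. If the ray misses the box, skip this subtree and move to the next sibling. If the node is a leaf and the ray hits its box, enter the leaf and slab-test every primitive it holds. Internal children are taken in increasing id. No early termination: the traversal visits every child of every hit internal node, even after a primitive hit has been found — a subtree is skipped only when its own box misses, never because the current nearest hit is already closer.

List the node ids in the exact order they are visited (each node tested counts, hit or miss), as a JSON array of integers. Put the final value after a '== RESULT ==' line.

Traverse from the root:
N0 x:[-11/2,21/2] y:[17/3,59/3] z:[-21/2,19/2] -> hit [17/3,19/2], descend [3, 4, 5, 11]
  N3 x:[3,21/2] y:[17/3,37/3] z:[-4,17/2] -> hit [17/3,17/2], descend [2, 10]
    N2 x:[3,7] y:[17/3,26/3] z:[-4,7] -> hit [17/3,7] leaf, test {P8@t=13/2, P15(miss)}
    N10 x:[8,21/2] y:[22/3,37/3] z:[11/2,17/2] -> hit [8,17/2] leaf, test {P7(miss), P12(miss)}
  N4 x:[-4,5] y:[38/3,17] z:[3/2,19/2] -> miss, prune
  N5 x:[-1,21/2] y:[14,59/3] z:[-21/2,-1/2] -> miss, prune
  N11 x:[-11/2,-1/2] y:[8,10] z:[-4,15/2] -> miss, prune

Visited [0, 3, 2, 10, 4, 5, 11]. Tests: 7 box, 2 leaf. Nearest: P8.

== RESULT ==
[0, 3, 2, 10, 4, 5, 11]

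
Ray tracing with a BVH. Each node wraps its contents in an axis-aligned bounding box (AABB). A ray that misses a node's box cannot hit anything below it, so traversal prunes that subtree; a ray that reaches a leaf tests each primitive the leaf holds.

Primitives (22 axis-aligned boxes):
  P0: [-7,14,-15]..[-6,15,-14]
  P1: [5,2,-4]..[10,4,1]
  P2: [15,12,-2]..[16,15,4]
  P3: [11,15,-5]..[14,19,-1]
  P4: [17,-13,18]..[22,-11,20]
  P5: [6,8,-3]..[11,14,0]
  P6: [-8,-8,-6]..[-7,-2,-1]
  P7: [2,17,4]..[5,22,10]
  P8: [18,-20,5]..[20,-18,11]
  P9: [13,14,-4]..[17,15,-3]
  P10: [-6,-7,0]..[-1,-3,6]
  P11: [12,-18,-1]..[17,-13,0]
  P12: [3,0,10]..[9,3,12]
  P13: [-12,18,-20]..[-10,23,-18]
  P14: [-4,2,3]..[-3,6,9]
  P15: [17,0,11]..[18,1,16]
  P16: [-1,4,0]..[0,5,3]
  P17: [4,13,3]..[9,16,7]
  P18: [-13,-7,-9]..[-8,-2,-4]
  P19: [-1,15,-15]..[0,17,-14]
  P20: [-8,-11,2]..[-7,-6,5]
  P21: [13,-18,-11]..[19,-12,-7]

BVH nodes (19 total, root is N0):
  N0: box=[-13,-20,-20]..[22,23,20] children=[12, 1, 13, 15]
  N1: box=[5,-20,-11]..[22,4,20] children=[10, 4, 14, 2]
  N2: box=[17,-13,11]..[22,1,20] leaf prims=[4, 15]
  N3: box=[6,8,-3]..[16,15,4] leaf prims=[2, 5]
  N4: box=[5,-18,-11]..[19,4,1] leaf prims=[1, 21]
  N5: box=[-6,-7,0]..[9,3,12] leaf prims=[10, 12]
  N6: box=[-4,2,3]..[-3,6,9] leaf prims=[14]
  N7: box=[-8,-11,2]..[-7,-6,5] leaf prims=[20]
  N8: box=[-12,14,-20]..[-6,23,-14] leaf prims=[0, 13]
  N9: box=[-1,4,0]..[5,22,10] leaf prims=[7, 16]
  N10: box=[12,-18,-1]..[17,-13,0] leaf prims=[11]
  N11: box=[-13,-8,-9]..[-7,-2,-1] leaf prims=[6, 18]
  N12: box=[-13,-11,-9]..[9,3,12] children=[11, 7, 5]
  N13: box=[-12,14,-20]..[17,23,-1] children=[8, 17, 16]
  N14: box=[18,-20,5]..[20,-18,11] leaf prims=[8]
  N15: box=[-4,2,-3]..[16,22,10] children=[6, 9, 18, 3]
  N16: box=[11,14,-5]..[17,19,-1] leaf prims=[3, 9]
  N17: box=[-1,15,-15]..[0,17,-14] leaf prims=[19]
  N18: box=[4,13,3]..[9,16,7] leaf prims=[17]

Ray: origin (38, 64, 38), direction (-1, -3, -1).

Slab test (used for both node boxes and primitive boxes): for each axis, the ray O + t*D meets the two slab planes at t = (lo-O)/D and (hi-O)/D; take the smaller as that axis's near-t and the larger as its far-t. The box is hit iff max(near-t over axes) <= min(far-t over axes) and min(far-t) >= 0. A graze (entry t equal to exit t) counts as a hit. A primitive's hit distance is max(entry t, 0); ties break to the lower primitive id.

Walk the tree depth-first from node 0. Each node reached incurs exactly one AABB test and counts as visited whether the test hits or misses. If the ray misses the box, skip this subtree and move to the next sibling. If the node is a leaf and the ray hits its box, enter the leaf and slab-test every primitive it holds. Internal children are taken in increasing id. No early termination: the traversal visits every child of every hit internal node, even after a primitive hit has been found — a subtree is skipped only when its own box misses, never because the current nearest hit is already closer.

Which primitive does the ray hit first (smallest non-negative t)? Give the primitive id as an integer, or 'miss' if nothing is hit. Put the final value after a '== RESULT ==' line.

Walk:
N0 x:[16,51] y:[41/3,28] z:[18,58] -> hit [18,28], descend [1, 12, 13, 15]
  N1 x:[16,33] y:[20,28] z:[18,49] -> hit [20,28], descend [2, 4, 10, 14]
    N2 x:[16,21] y:[21,77/3] z:[18,27] -> hit [21,21] leaf, test {P4(miss), P15(miss)}
    N4 x:[19,33] y:[20,82/3] z:[37,49] -> miss, prune
    N10 x:[21,26] y:[77/3,82/3] z:[38,39] -> miss, prune
    N14 x:[18,20] y:[82/3,28] z:[27,33] -> miss, prune
  N12 x:[29,51] y:[61/3,25] z:[26,47] -> miss, prune
  N13 x:[21,50] y:[41/3,50/3] z:[39,58] -> miss, prune
  N15 x:[22,42] y:[14,62/3] z:[28,41] -> miss, prune

Summary -> nodes [0, 1, 2, 4, 10, 14, 12, 13, 15]; box-tests=9; leaf-entries=1; first=miss

== RESULT ==
miss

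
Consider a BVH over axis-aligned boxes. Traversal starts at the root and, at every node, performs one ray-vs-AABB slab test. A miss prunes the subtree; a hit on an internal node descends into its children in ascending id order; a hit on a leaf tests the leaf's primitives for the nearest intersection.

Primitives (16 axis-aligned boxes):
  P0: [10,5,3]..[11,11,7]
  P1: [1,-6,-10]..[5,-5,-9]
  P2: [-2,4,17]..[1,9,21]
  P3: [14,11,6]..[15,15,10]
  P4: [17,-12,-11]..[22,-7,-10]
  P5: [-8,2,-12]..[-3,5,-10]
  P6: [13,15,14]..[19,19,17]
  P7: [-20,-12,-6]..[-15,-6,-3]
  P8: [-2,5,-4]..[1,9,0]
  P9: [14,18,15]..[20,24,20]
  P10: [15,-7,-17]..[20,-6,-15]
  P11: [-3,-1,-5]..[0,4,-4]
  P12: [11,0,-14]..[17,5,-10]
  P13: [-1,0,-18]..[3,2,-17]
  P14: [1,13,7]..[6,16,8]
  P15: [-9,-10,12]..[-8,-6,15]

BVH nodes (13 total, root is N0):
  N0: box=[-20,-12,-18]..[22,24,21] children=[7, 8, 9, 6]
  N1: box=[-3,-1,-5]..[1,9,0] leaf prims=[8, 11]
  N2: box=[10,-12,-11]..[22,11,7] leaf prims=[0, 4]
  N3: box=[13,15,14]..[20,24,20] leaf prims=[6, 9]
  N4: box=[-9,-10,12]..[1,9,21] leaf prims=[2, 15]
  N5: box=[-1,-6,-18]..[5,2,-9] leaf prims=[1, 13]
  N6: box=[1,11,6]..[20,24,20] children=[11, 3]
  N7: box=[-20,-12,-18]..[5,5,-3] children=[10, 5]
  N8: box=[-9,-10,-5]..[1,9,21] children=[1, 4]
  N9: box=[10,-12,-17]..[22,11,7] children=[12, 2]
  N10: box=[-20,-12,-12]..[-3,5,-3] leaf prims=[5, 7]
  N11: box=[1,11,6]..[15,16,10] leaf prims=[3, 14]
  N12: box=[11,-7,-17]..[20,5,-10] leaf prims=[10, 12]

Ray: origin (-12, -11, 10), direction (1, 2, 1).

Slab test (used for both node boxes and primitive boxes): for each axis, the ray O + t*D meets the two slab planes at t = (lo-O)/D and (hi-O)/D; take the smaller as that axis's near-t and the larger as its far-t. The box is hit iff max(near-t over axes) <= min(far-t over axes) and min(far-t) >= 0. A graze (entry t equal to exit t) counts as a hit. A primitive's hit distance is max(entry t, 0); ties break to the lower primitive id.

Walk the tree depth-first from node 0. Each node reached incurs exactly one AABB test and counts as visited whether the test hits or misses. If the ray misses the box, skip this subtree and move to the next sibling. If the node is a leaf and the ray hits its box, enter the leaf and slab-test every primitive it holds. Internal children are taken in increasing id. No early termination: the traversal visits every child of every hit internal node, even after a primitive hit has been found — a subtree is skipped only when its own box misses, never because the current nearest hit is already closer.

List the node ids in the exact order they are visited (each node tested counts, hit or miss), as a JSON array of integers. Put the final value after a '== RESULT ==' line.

Traverse from the root:
N0 x:[-8,34] y:[-1/2,35/2] z:[-28,11] -> hit [-1/2,11], descend [6, 7, 8, 9]
  N6 x:[13,32] y:[11,35/2] z:[-4,10] -> miss, prune
  N7 x:[-8,17] y:[-1/2,8] z:[-28,-13] -> miss, prune
  N8 x:[3,13] y:[1/2,10] z:[-15,11] -> hit [3,10], descend [1, 4]
    N1 x:[9,13] y:[5,10] z:[-15,-10] -> miss, prune
    N4 x:[3,13] y:[1/2,10] z:[2,11] -> hit [3,10] leaf, test {P2@t=10, P15(miss)}
  N9 x:[22,34] y:[-1/2,11] z:[-27,-3] -> miss, prune

Visited [0, 6, 7, 8, 1, 4, 9]. Tests: 7 box, 1 leaf. Nearest: P2.

== RESULT ==
[0, 6, 7, 8, 1, 4, 9]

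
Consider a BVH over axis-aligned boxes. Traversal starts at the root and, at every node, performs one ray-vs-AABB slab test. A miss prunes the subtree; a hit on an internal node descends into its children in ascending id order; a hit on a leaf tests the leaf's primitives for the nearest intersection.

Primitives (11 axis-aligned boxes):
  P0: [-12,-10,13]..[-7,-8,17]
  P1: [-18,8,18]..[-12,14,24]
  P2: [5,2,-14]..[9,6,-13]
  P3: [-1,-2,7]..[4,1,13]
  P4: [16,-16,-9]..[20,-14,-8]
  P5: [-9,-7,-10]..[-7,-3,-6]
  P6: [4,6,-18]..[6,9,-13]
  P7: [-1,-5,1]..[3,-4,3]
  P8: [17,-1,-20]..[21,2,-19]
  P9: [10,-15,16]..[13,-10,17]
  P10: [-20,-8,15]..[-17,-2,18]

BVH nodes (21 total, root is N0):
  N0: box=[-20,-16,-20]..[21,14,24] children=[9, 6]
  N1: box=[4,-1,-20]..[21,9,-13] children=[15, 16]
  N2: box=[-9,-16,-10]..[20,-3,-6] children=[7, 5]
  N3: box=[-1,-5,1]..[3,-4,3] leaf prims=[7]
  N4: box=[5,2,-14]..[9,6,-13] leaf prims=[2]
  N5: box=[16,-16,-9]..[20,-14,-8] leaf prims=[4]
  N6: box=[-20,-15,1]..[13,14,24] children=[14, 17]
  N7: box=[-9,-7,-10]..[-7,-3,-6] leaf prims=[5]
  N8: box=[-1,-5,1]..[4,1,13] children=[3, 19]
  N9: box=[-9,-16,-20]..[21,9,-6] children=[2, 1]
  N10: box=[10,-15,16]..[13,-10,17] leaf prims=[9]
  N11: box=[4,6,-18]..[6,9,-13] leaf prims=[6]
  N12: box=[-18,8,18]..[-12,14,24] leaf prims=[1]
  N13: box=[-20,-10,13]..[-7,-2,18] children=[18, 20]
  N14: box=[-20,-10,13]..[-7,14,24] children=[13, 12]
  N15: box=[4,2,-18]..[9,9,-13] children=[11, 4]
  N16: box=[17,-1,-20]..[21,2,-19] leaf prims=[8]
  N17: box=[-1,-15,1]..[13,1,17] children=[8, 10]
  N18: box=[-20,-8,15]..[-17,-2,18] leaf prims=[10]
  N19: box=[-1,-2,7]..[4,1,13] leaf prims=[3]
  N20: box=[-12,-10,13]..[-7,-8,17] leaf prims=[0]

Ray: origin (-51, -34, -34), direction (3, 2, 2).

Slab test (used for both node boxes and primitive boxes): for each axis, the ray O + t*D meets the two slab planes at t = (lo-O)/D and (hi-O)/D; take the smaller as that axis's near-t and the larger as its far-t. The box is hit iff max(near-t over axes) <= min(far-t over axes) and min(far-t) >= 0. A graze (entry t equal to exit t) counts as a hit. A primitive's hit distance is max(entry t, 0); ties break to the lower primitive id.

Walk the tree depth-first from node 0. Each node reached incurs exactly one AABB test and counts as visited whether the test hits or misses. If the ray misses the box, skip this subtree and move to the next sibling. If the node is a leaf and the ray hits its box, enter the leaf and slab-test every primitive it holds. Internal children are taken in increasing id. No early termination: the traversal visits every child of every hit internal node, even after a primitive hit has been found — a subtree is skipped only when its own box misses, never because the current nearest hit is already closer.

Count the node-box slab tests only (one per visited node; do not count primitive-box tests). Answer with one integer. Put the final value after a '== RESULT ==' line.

Walk:
N0 x:[31/3,24] y:[9,24] z:[7,29] -> hit [31/3,24], descend [6, 9]
  N6 x:[31/3,64/3] y:[19/2,24] z:[35/2,29] -> hit [35/2,64/3], descend [14, 17]
    N14 x:[31/3,44/3] y:[12,24] z:[47/2,29] -> miss, prune
    N17 x:[50/3,64/3] y:[19/2,35/2] z:[35/2,51/2] -> hit [35/2,35/2], descend [8, 10]
      N8 x:[50/3,55/3] y:[29/2,35/2] z:[35/2,47/2] -> hit [35/2,35/2], descend [3, 19]
        N3 x:[50/3,18] y:[29/2,15] z:[35/2,37/2] -> miss, prune
        N19 x:[50/3,55/3] y:[16,35/2] z:[41/2,47/2] -> miss, prune
      N10 x:[61/3,64/3] y:[19/2,12] z:[25,51/2] -> miss, prune
  N9 x:[14,24] y:[9,43/2] z:[7,14] -> hit [14,14], descend [1, 2]
    N1 x:[55/3,24] y:[33/2,43/2] z:[7,21/2] -> miss, prune
    N2 x:[14,71/3] y:[9,31/2] z:[12,14] -> hit [14,14], descend [5, 7]
      N5 x:[67/3,71/3] y:[9,10] z:[25/2,13] -> miss, prune
      N7 x:[14,44/3] y:[27/2,31/2] z:[12,14] -> hit [14,14] leaf, test {P5@t=14}

Visited [0, 6, 14, 17, 8, 3, 19, 10, 9, 1, 2, 5, 7]. Tests: 13 box, 1 leaf. Nearest: P5.

== RESULT ==
13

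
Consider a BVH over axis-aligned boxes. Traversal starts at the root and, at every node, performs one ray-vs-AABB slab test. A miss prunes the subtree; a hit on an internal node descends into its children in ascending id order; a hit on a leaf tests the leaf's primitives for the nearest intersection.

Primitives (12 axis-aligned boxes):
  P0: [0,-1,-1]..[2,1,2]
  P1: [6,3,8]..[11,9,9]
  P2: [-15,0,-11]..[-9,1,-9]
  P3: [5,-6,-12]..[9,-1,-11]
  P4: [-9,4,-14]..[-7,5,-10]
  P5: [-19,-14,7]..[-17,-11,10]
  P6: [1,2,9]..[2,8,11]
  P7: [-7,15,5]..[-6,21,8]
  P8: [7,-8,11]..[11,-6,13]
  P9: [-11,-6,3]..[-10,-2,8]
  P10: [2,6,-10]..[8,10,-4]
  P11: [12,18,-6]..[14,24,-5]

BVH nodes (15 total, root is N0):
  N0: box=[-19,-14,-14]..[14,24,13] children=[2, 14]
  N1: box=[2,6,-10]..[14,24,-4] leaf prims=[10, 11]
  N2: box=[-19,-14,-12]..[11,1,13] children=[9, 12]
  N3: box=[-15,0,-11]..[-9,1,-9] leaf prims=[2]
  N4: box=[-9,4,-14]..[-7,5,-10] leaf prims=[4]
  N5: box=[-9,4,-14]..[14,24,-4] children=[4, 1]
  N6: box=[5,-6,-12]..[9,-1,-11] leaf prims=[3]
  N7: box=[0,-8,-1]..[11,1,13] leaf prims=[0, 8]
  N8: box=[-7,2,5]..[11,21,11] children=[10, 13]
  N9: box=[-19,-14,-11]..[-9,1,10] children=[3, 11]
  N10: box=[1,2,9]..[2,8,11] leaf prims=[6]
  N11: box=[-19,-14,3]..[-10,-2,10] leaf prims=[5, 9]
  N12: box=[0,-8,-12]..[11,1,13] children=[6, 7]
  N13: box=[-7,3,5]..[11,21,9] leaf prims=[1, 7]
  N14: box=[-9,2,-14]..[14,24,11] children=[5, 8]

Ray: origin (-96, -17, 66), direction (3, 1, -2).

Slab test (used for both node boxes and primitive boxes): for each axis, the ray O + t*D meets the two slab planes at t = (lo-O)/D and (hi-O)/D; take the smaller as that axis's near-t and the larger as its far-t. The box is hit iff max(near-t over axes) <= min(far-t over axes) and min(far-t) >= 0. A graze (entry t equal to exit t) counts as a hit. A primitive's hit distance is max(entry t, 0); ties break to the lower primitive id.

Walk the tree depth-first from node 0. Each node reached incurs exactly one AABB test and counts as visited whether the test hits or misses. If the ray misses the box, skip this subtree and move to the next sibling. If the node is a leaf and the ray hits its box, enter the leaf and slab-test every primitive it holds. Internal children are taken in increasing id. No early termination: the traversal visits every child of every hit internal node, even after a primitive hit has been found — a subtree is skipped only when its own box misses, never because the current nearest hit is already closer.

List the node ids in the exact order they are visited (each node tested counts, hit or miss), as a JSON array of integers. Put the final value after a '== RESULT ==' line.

Walk:
N0 x:[77/3,110/3] y:[3,41] z:[53/2,40] -> hit [53/2,110/3], descend [2, 14]
  N2 x:[77/3,107/3] y:[3,18] z:[53/2,39] -> miss, prune
  N14 x:[29,110/3] y:[19,41] z:[55/2,40] -> hit [29,110/3], descend [5, 8]
    N5 x:[29,110/3] y:[21,41] z:[35,40] -> hit [35,110/3], descend [1, 4]
      N1 x:[98/3,110/3] y:[23,41] z:[35,38] -> hit [35,110/3] leaf, test {P10(miss), P11@t=36}
      N4 x:[29,89/3] y:[21,22] z:[38,40] -> miss, prune
    N8 x:[89/3,107/3] y:[19,38] z:[55/2,61/2] -> hit [89/3,61/2], descend [10, 13]
      N10 x:[97/3,98/3] y:[19,25] z:[55/2,57/2] -> miss, prune
      N13 x:[89/3,107/3] y:[20,38] z:[57/2,61/2] -> hit [89/3,61/2] leaf, test {P1(miss), P7(miss)}

Summary -> nodes [0, 2, 14, 5, 1, 4, 8, 10, 13]; box-tests=9; leaf-entries=2; first=P11

== RESULT ==
[0, 2, 14, 5, 1, 4, 8, 10, 13]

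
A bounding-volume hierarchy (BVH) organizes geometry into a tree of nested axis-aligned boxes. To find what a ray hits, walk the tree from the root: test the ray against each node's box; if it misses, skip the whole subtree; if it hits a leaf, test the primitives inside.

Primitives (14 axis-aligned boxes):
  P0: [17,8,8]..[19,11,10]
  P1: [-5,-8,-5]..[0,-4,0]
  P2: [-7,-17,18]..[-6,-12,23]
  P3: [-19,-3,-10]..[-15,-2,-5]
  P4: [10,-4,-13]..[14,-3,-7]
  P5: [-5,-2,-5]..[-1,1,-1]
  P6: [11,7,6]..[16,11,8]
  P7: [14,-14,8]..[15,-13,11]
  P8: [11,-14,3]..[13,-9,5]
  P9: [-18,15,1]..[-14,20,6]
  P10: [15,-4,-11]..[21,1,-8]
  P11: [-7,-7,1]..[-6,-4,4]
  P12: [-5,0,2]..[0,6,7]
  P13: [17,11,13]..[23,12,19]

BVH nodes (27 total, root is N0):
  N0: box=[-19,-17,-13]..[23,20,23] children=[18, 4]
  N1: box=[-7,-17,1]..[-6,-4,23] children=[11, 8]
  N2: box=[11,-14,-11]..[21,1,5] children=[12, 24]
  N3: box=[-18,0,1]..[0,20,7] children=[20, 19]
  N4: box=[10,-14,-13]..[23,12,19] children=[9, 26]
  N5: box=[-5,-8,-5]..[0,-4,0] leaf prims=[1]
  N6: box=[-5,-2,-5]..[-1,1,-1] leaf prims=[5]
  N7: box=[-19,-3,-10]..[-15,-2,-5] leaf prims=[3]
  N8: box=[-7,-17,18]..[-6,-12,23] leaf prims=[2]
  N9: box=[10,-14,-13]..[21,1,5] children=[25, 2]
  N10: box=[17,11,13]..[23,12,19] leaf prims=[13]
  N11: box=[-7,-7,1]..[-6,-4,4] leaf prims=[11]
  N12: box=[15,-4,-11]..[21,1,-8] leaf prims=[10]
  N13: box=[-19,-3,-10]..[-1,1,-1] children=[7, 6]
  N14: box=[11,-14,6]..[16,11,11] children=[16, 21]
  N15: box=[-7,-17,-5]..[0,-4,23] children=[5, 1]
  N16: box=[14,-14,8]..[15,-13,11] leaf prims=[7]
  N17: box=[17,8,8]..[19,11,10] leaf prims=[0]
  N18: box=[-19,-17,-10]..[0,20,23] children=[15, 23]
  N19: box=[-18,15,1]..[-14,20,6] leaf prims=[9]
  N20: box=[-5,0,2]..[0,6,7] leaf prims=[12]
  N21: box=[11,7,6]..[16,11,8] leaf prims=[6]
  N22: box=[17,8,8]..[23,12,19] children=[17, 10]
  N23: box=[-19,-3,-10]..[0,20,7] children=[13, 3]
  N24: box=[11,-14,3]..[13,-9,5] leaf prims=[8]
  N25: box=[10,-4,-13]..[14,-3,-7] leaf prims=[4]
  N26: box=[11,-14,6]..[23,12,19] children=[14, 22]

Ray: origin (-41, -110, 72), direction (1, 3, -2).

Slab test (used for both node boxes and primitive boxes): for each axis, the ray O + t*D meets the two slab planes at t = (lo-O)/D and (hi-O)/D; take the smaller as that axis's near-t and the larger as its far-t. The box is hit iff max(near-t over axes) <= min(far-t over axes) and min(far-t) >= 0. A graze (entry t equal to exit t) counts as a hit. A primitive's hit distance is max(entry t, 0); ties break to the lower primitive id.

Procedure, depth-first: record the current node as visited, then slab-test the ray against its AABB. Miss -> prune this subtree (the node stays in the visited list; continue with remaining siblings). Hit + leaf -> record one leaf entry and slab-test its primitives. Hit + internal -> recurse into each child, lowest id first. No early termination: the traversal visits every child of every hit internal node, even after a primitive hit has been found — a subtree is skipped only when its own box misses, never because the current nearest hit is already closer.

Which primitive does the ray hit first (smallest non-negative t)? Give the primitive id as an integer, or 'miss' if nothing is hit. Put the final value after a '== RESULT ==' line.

Walk:
N0 x:[22,64] y:[31,130/3] z:[49/2,85/2] -> hit [31,85/2], descend [4, 18]
  N4 x:[51,64] y:[32,122/3] z:[53/2,85/2] -> miss, prune
  N18 x:[22,41] y:[31,130/3] z:[49/2,41] -> hit [31,41], descend [15, 23]
    N15 x:[34,41] y:[31,106/3] z:[49/2,77/2] -> hit [34,106/3], descend [1, 5]
      N1 x:[34,35] y:[31,106/3] z:[49/2,71/2] -> hit [34,35], descend [8, 11]
        N8 x:[34,35] y:[31,98/3] z:[49/2,27] -> miss, prune
        N11 x:[34,35] y:[103/3,106/3] z:[34,71/2] -> hit [103/3,35] leaf, test {P11@t=103/3}
      N5 x:[36,41] y:[34,106/3] z:[36,77/2] -> miss, prune
    N23 x:[22,41] y:[107/3,130/3] z:[65/2,41] -> hit [107/3,41], descend [3, 13]
      N3 x:[23,41] y:[110/3,130/3] z:[65/2,71/2] -> miss, prune
      N13 x:[22,40] y:[107/3,37] z:[73/2,41] -> hit [73/2,37], descend [6, 7]
        N6 x:[36,40] y:[36,37] z:[73/2,77/2] -> hit [73/2,37] leaf, test {P5@t=73/2}
        N7 x:[22,26] y:[107/3,36] z:[77/2,41] -> miss, prune

Visited [0, 4, 18, 15, 1, 8, 11, 5, 23, 3, 13, 6, 7]. Tests: 13 box, 2 leaf. Nearest: P11.

== RESULT ==
11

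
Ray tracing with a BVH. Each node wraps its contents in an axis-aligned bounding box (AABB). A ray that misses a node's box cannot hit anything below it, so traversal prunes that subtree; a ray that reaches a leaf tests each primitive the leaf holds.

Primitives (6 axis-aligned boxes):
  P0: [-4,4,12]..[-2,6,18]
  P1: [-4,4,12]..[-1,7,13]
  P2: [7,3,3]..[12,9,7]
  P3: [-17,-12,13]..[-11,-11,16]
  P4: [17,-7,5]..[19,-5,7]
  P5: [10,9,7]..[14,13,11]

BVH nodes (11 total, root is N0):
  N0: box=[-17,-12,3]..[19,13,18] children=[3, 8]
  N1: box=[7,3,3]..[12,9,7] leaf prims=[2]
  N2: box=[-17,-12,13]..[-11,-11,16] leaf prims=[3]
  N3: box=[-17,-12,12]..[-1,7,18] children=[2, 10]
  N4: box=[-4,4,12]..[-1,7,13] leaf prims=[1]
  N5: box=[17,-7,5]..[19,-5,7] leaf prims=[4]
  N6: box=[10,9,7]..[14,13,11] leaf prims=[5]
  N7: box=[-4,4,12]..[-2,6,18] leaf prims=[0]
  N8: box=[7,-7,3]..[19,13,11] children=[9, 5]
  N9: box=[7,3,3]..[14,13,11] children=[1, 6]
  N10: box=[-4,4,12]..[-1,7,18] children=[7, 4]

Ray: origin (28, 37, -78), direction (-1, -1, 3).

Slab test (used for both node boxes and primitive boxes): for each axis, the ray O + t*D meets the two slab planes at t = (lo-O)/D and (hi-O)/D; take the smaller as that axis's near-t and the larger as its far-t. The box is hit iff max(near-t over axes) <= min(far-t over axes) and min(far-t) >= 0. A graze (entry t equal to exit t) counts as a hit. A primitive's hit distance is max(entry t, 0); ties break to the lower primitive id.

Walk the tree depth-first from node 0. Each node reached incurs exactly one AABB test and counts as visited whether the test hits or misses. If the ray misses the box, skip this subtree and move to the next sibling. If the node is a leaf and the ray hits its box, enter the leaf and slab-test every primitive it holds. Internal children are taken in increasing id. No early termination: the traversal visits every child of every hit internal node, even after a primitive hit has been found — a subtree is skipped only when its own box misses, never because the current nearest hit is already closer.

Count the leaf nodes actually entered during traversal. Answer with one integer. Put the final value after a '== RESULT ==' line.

Traverse from the root:
N0 x:[9,45] y:[24,49] z:[27,32] -> hit [27,32], descend [3, 8]
  N3 x:[29,45] y:[30,49] z:[30,32] -> hit [30,32], descend [2, 10]
    N2 x:[39,45] y:[48,49] z:[91/3,94/3] -> miss, prune
    N10 x:[29,32] y:[30,33] z:[30,32] -> hit [30,32], descend [4, 7]
      N4 x:[29,32] y:[30,33] z:[30,91/3] -> hit [30,91/3] leaf, test {P1@t=30}
      N7 x:[30,32] y:[31,33] z:[30,32] -> hit [31,32] leaf, test {P0@t=31}
  N8 x:[9,21] y:[24,44] z:[27,89/3] -> miss, prune

Visited [0, 3, 2, 10, 4, 7, 8]. Tests: 7 box, 2 leaf. Nearest: P1.

== RESULT ==
2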